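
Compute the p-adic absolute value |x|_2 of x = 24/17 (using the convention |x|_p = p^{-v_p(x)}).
|24/17|_2 = 1/8

Step 1 — compute v_2(x) by factoring powers of 2 out of the numerator and denominator: v_2(24/17) = 3. Step 2 — apply |x|_p = p^{-v_p(x)} = 2^{-3} = 1/8.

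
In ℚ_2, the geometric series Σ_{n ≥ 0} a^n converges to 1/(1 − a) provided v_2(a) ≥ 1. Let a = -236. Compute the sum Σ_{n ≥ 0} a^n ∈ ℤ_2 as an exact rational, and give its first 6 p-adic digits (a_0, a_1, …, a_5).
Σ a^n = 1/(1 − a) = 1/237;  first 6 digits = (1, 0, 1, 0, 0, 1)

v_2(a) = 2 ≥ 1, so the series converges in ℤ_2 to 1/(1 − a) = 1/(1 − (-236)) = 1/237. Expand this rational in ℤ_2: compute digits iteratively via d_i = x_i mod 2, x_{i+1} = (x_i − d_i)/2. The first 6 digits are (1, 0, 1, 0, 0, 1).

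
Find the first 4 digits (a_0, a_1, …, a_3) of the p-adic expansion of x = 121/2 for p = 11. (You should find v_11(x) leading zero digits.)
(a_0, …, a_3) = (0, 0, 6, 5)

v_11(121/2) = 2, so a_0 = ... = a_1 = 0. Factor out: x = 11^2 · u with u = 1/2 a unit in ℤ_11. Expand u iteratively via a_{v+i} = u_i mod 11, u_{i+1} = (u_i − a_{v+i})/11:
  u_0 = 1/2;  a_2 = 6;  u_1 = (u_0 − 6)/11 = -1/2
  u_1 = -1/2;  a_3 = 5;  u_2 = (u_1 − 5)/11 = -1/2
Digits: (0, 0, 6, 5).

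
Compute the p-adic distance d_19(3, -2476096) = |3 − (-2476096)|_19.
d_19(3, -2476096) = 1/2476099

Step 1 — x − y = 3 − (-2476096) = 2476099. Step 2 — v_19(2476099) = 5 (factor: 2476099 = (19^5 · 1); the sign does not affect v_p). Step 3 — |x − y|_19 = 19^{-5} = 1/2476099.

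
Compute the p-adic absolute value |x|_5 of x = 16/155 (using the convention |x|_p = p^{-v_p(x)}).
|16/155|_5 = 5

Step 1 — compute v_5(x) by factoring powers of 5 out of the numerator and denominator: v_5(16/155) = -1. Step 2 — apply |x|_p = p^{-v_p(x)} = 5^{1} = 5.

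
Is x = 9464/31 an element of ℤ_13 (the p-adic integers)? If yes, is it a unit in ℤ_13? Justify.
x ∈ ℤ_13 but not a unit; v_13(x) = 2 > 0

ℤ_13 = {x ∈ ℚ_13 : v_13(x) ≥ 0} and ℤ_13^× = {x ∈ ℤ_13 : v_13(x) = 0}. Here v_13(9464/31) = v_13(num) − v_13(den) = 2; compare against these criteria.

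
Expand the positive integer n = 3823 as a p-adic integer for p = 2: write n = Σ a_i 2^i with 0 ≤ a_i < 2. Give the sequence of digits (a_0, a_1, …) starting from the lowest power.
(a_0, a_1, …) = (1, 1, 1, 1, 0, 1, 1, 1, 0, 1, 1, 1)

Repeated division by 2 gives the digits low-to-high: 3823 = 1 + 1·2^1 + 1·2^2 + 1·2^3 + 1·2^5 + 1·2^6 + 1·2^7 + 1·2^9 + 1·2^10 + 1·2^11. Digit sequence: (1, 1, 1, 1, 0, 1, 1, 1, 0, 1, 1, 1).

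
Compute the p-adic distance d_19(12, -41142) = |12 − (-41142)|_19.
d_19(12, -41142) = 1/6859

Step 1 — x − y = 12 − (-41142) = 41154. Step 2 — v_19(41154) = 3 (factor: 41154 = (19^3 · 6); the sign does not affect v_p). Step 3 — |x − y|_19 = 19^{-3} = 1/6859.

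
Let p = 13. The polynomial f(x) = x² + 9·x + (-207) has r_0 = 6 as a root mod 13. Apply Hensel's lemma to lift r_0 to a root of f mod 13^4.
r_3 = 16984 (mod 28561)

Hensel: r_{i+1} = r_i − f(r_i)·(f′(r_i))^{-1} mod 13^{i+2}, f′(x) = 2x + 9. Iterate:
  r_0 = 6 (mod 13)
  r_1 = 84 (mod 169)
  r_2 = 1605 (mod 2197)
  r_3 = 16984 (mod 28561)
Final: r = 16984 satisfies f(r) ≡ 0 mod 13^4.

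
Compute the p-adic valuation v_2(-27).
v_2(-27) = 0

v_2(n) is the largest exponent k such that 2^k divides n. Factor out: -27 = -2^0 · 27. (Sign doesn't affect v_p.) So v_2(-27) = 0.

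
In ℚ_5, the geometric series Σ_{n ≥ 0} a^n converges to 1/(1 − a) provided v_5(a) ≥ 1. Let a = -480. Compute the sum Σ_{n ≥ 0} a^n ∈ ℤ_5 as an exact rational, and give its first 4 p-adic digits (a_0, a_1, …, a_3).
Σ a^n = 1/(1 − a) = 1/481;  first 4 digits = (1, 4, 1, 3)

v_5(a) = 1 ≥ 1, so the series converges in ℤ_5 to 1/(1 − a) = 1/(1 − (-480)) = 1/481. Expand this rational in ℤ_5: compute digits iteratively via d_i = x_i mod 5, x_{i+1} = (x_i − d_i)/5. The first 4 digits are (1, 4, 1, 3).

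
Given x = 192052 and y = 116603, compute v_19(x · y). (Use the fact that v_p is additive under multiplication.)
v_19(22393839356) = 6

v_p(x) = 3 (factor: 192052 = 19^3 · 28); v_p(y) = 3 (factor: 116603 = 19^3 · 17). Additivity: v_p(xy) = v_p(x) + v_p(y) = 3 + 3 = 6. (Direct check: xy = 22393839356 = 19^6 · (476).)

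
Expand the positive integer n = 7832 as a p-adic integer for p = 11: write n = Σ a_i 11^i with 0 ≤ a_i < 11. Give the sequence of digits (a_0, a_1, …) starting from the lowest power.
(a_0, a_1, …) = (0, 8, 9, 5)

Repeated division by 11 gives the digits low-to-high: 7832 = 8·11^1 + 9·11^2 + 5·11^3. Digit sequence: (0, 8, 9, 5).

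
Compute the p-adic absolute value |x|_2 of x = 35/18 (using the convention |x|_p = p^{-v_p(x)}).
|35/18|_2 = 2

Step 1 — compute v_2(x) by factoring powers of 2 out of the numerator and denominator: v_2(35/18) = -1. Step 2 — apply |x|_p = p^{-v_p(x)} = 2^{1} = 2.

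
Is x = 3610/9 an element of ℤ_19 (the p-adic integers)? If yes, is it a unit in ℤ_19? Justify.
x ∈ ℤ_19 but not a unit; v_19(x) = 2 > 0

ℤ_19 = {x ∈ ℚ_19 : v_19(x) ≥ 0} and ℤ_19^× = {x ∈ ℤ_19 : v_19(x) = 0}. Here v_19(3610/9) = v_19(num) − v_19(den) = 2; compare against these criteria.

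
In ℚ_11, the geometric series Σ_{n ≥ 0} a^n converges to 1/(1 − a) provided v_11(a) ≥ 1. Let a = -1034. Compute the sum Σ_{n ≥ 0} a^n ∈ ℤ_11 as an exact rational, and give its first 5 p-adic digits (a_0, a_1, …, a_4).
Σ a^n = 1/(1 − a) = 1/1035;  first 5 digits = (1, 5, 5, 3, 1)

v_11(a) = 1 ≥ 1, so the series converges in ℤ_11 to 1/(1 − a) = 1/(1 − (-1034)) = 1/1035. Expand this rational in ℤ_11: compute digits iteratively via d_i = x_i mod 11, x_{i+1} = (x_i − d_i)/11. The first 5 digits are (1, 5, 5, 3, 1).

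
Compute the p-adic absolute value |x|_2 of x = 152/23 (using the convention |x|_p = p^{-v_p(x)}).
|152/23|_2 = 1/8

Step 1 — compute v_2(x) by factoring powers of 2 out of the numerator and denominator: v_2(152/23) = 3. Step 2 — apply |x|_p = p^{-v_p(x)} = 2^{-3} = 1/8.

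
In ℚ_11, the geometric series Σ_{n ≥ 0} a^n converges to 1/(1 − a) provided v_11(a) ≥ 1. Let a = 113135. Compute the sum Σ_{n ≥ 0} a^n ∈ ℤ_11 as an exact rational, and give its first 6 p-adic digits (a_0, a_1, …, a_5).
Σ a^n = 1/(1 − a) = -1/113134;  first 6 digits = (1, 0, 0, 8, 7, 0)

v_11(a) = 3 ≥ 1, so the series converges in ℤ_11 to 1/(1 − a) = 1/(1 − 113135) = -1/113134. Expand this rational in ℤ_11: compute digits iteratively via d_i = x_i mod 11, x_{i+1} = (x_i − d_i)/11. The first 6 digits are (1, 0, 0, 8, 7, 0).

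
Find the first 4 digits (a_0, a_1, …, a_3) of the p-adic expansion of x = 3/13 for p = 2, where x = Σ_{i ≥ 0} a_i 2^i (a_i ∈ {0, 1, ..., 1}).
(a_0, …, a_3) = (1, 1, 1, 1)

v_2(3/13) = 0 (numerator and denominator both coprime to 2), so x ∈ ℤ_2^×. Compute digits iteratively via a_i = x_i mod 2, x_{i+1} = (x_i − a_i)/2, with x_0 = x:
  x_0 = 3/13;  a_0 = 1;  x_1 = (x_0 − 1)/2 = -5/13
  x_1 = -5/13;  a_1 = 1;  x_2 = (x_1 − 1)/2 = -9/13
  x_2 = -9/13;  a_2 = 1;  x_3 = (x_2 − 1)/2 = -11/13
  x_3 = -11/13;  a_3 = 1;  x_4 = (x_3 − 1)/2 = -12/13
Digits: (1, 1, 1, 1).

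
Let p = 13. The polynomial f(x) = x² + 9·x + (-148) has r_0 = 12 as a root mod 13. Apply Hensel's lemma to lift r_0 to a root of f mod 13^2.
r_1 = 142 (mod 169)

Hensel: r_{i+1} = r_i − f(r_i)·(f′(r_i))^{-1} mod 13^{i+2}, f′(x) = 2x + 9. Iterate:
  r_0 = 12 (mod 13)
  r_1 = 142 (mod 169)
Final: r = 142 satisfies f(r) ≡ 0 mod 13^2.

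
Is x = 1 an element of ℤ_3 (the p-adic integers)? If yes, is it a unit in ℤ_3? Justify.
x ∈ ℤ_3^× (unit); v_3(x) = 0

ℤ_3 = {x ∈ ℚ_3 : v_3(x) ≥ 0} and ℤ_3^× = {x ∈ ℤ_3 : v_3(x) = 0}. Here v_3(1) = v_3(num) − v_3(den) = 0; compare against these criteria.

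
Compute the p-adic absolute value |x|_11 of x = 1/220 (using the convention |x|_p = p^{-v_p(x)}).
|1/220|_11 = 11

Step 1 — compute v_11(x) by factoring powers of 11 out of the numerator and denominator: v_11(1/220) = -1. Step 2 — apply |x|_p = p^{-v_p(x)} = 11^{1} = 11.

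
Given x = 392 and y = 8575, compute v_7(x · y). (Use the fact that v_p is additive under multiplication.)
v_7(3361400) = 5

v_p(x) = 2 (factor: 392 = 7^2 · 8); v_p(y) = 3 (factor: 8575 = 7^3 · 25). Additivity: v_p(xy) = v_p(x) + v_p(y) = 2 + 3 = 5. (Direct check: xy = 3361400 = 7^5 · (200).)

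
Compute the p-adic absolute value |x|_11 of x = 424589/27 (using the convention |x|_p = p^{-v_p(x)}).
|424589/27|_11 = 1/14641

Step 1 — compute v_11(x) by factoring powers of 11 out of the numerator and denominator: v_11(424589/27) = 4. Step 2 — apply |x|_p = p^{-v_p(x)} = 11^{-4} = 1/14641.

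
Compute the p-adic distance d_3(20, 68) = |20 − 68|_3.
d_3(20, 68) = 1/3

Step 1 — x − y = 20 − 68 = -48. Step 2 — v_3(-48) = 1 (factor: -48 = −(3^1 · 16); the sign does not affect v_p). Step 3 — |x − y|_3 = 3^{-1} = 1/3.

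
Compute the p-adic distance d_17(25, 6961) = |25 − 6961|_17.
d_17(25, 6961) = 1/289

Step 1 — x − y = 25 − 6961 = -6936. Step 2 — v_17(-6936) = 2 (factor: -6936 = −(17^2 · 24); the sign does not affect v_p). Step 3 — |x − y|_17 = 17^{-2} = 1/289.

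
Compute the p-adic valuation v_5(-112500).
v_5(-112500) = 5

v_5(n) is the largest exponent k such that 5^k divides n. Factor out: -112500 = -5^5 · 36. (Sign doesn't affect v_p.) So v_5(-112500) = 5.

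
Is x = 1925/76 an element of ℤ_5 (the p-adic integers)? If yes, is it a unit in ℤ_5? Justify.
x ∈ ℤ_5 but not a unit; v_5(x) = 2 > 0

ℤ_5 = {x ∈ ℚ_5 : v_5(x) ≥ 0} and ℤ_5^× = {x ∈ ℤ_5 : v_5(x) = 0}. Here v_5(1925/76) = v_5(num) − v_5(den) = 2; compare against these criteria.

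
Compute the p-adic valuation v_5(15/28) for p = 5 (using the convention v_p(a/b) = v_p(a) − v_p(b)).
v_5(15/28) = 1

Factor powers of 5 from the numerator and denominator of the reduced fraction: 15 = 5^1 · 3 and 28 = 5^0 · 28. Apply v_p(a/b) = v_p(a) − v_p(b): v_5(15/28) = 1 − 0 = 1.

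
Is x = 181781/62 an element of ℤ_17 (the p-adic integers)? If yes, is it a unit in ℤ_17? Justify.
x ∈ ℤ_17 but not a unit; v_17(x) = 3 > 0

ℤ_17 = {x ∈ ℚ_17 : v_17(x) ≥ 0} and ℤ_17^× = {x ∈ ℤ_17 : v_17(x) = 0}. Here v_17(181781/62) = v_17(num) − v_17(den) = 3; compare against these criteria.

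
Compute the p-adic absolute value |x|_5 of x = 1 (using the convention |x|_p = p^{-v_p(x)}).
|1|_5 = 1

Step 1 — compute v_5(x) by factoring powers of 5 out of the numerator and denominator: v_5(1) = 0. Step 2 — apply |x|_p = p^{-v_p(x)} = 5^{0} = 1.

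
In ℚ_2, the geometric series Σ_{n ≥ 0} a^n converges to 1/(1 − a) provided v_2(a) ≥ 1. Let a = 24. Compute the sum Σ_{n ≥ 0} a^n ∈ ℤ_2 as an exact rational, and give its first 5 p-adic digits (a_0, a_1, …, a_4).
Σ a^n = 1/(1 − a) = -1/23;  first 5 digits = (1, 0, 0, 1, 1)

v_2(a) = 3 ≥ 1, so the series converges in ℤ_2 to 1/(1 − a) = 1/(1 − 24) = -1/23. Expand this rational in ℤ_2: compute digits iteratively via d_i = x_i mod 2, x_{i+1} = (x_i − d_i)/2. The first 5 digits are (1, 0, 0, 1, 1).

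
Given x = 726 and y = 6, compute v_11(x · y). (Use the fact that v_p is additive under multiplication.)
v_11(4356) = 2

v_p(x) = 2 (factor: 726 = 11^2 · 6); v_p(y) = 0 (factor: 6 = 11^0 · 6). Additivity: v_p(xy) = v_p(x) + v_p(y) = 2 + 0 = 2. (Direct check: xy = 4356 = 11^2 · (36).)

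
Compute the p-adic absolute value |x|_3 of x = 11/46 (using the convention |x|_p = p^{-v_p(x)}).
|11/46|_3 = 1

Step 1 — compute v_3(x) by factoring powers of 3 out of the numerator and denominator: v_3(11/46) = 0. Step 2 — apply |x|_p = p^{-v_p(x)} = 3^{0} = 1.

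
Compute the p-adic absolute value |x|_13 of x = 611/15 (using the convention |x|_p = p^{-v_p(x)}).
|611/15|_13 = 1/13

Step 1 — compute v_13(x) by factoring powers of 13 out of the numerator and denominator: v_13(611/15) = 1. Step 2 — apply |x|_p = p^{-v_p(x)} = 13^{-1} = 1/13.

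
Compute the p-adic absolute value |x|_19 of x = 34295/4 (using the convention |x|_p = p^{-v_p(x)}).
|34295/4|_19 = 1/6859

Step 1 — compute v_19(x) by factoring powers of 19 out of the numerator and denominator: v_19(34295/4) = 3. Step 2 — apply |x|_p = p^{-v_p(x)} = 19^{-3} = 1/6859.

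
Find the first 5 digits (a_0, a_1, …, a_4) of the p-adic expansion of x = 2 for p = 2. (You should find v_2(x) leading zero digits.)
(a_0, …, a_4) = (0, 1, 0, 0, 0)

v_2(2) = 1, so a_0 = ... = a_0 = 0. Factor out: x = 2^1 · u with u = 1 a unit in ℤ_2. Expand u iteratively via a_{v+i} = u_i mod 2, u_{i+1} = (u_i − a_{v+i})/2:
  u_0 = 1;  a_1 = 1;  u_1 = (u_0 − 1)/2 = 0
  u_1 = 0;  a_2 = 0;  u_2 = (u_1 − 0)/2 = 0
  u_2 = 0;  a_3 = 0;  u_3 = (u_2 − 0)/2 = 0
  u_3 = 0;  a_4 = 0;  u_4 = (u_3 − 0)/2 = 0
Digits: (0, 1, 0, 0, 0).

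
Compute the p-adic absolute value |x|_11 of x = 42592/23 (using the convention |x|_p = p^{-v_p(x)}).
|42592/23|_11 = 1/1331

Step 1 — compute v_11(x) by factoring powers of 11 out of the numerator and denominator: v_11(42592/23) = 3. Step 2 — apply |x|_p = p^{-v_p(x)} = 11^{-3} = 1/1331.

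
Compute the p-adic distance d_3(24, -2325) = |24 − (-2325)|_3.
d_3(24, -2325) = 1/81

Step 1 — x − y = 24 − (-2325) = 2349. Step 2 — v_3(2349) = 4 (factor: 2349 = (3^4 · 29); the sign does not affect v_p). Step 3 — |x − y|_3 = 3^{-4} = 1/81.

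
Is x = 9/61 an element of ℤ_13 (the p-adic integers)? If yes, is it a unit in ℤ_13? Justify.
x ∈ ℤ_13^× (unit); v_13(x) = 0

ℤ_13 = {x ∈ ℚ_13 : v_13(x) ≥ 0} and ℤ_13^× = {x ∈ ℤ_13 : v_13(x) = 0}. Here v_13(9/61) = v_13(num) − v_13(den) = 0; compare against these criteria.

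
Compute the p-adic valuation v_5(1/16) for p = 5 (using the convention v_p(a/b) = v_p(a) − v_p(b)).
v_5(1/16) = 0

Factor powers of 5 from the numerator and denominator of the reduced fraction: 1 = 5^0 · 1 and 16 = 5^0 · 16. Apply v_p(a/b) = v_p(a) − v_p(b): v_5(1/16) = 0 − 0 = 0.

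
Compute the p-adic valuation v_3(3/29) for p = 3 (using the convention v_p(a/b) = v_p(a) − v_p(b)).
v_3(3/29) = 1

Factor powers of 3 from the numerator and denominator of the reduced fraction: 3 = 3^1 · 1 and 29 = 3^0 · 29. Apply v_p(a/b) = v_p(a) − v_p(b): v_3(3/29) = 1 − 0 = 1.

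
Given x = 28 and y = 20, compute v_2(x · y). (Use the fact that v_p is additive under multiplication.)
v_2(560) = 4

v_p(x) = 2 (factor: 28 = 2^2 · 7); v_p(y) = 2 (factor: 20 = 2^2 · 5). Additivity: v_p(xy) = v_p(x) + v_p(y) = 2 + 2 = 4. (Direct check: xy = 560 = 2^4 · (35).)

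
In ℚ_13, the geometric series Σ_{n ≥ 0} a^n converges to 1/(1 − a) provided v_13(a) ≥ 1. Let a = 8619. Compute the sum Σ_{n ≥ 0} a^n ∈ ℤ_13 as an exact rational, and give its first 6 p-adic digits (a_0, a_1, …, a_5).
Σ a^n = 1/(1 − a) = -1/8618;  first 6 digits = (1, 0, 12, 3, 1, 5)

v_13(a) = 2 ≥ 1, so the series converges in ℤ_13 to 1/(1 − a) = 1/(1 − 8619) = -1/8618. Expand this rational in ℤ_13: compute digits iteratively via d_i = x_i mod 13, x_{i+1} = (x_i − d_i)/13. The first 6 digits are (1, 0, 12, 3, 1, 5).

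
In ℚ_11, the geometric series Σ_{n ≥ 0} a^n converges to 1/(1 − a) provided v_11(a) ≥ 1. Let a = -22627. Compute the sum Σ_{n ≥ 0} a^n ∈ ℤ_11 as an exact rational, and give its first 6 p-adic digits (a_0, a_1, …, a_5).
Σ a^n = 1/(1 − a) = 1/22628;  first 6 digits = (1, 0, 0, 5, 9, 10)

v_11(a) = 3 ≥ 1, so the series converges in ℤ_11 to 1/(1 − a) = 1/(1 − (-22627)) = 1/22628. Expand this rational in ℤ_11: compute digits iteratively via d_i = x_i mod 11, x_{i+1} = (x_i − d_i)/11. The first 6 digits are (1, 0, 0, 5, 9, 10).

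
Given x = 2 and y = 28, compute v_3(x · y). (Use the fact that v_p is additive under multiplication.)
v_3(56) = 0

v_p(x) = 0 (factor: 2 = 3^0 · 2); v_p(y) = 0 (factor: 28 = 3^0 · 28). Additivity: v_p(xy) = v_p(x) + v_p(y) = 0 + 0 = 0. (Direct check: xy = 56 = 3^0 · (56).)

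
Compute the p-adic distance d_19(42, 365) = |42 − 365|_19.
d_19(42, 365) = 1/19

Step 1 — x − y = 42 − 365 = -323. Step 2 — v_19(-323) = 1 (factor: -323 = −(19^1 · 17); the sign does not affect v_p). Step 3 — |x − y|_19 = 19^{-1} = 1/19.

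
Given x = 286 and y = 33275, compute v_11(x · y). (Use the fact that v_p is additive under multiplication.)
v_11(9516650) = 4

v_p(x) = 1 (factor: 286 = 11^1 · 26); v_p(y) = 3 (factor: 33275 = 11^3 · 25). Additivity: v_p(xy) = v_p(x) + v_p(y) = 1 + 3 = 4. (Direct check: xy = 9516650 = 11^4 · (650).)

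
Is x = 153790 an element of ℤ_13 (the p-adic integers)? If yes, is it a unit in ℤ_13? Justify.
x ∈ ℤ_13 but not a unit; v_13(x) = 3 > 0

ℤ_13 = {x ∈ ℚ_13 : v_13(x) ≥ 0} and ℤ_13^× = {x ∈ ℤ_13 : v_13(x) = 0}. Here v_13(153790) = v_13(num) − v_13(den) = 3; compare against these criteria.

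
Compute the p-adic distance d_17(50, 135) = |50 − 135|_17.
d_17(50, 135) = 1/17

Step 1 — x − y = 50 − 135 = -85. Step 2 — v_17(-85) = 1 (factor: -85 = −(17^1 · 5); the sign does not affect v_p). Step 3 — |x − y|_17 = 17^{-1} = 1/17.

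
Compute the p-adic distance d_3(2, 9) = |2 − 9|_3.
d_3(2, 9) = 1

Step 1 — x − y = 2 − 9 = -7. Step 2 — v_3(-7) = 0 (factor: -7 = −(3^0 · 7); the sign does not affect v_p). Step 3 — |x − y|_3 = 3^{0} = 1.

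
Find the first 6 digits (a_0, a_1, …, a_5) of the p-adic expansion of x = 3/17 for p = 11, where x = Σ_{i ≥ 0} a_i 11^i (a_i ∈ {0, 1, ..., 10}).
(a_0, …, a_5) = (6, 4, 8, 7, 9, 3)

v_11(3/17) = 0 (numerator and denominator both coprime to 11), so x ∈ ℤ_11^×. Compute digits iteratively via a_i = x_i mod 11, x_{i+1} = (x_i − a_i)/11, with x_0 = x:
  x_0 = 3/17;  a_0 = 6;  x_1 = (x_0 − 6)/11 = -9/17
  x_1 = -9/17;  a_1 = 4;  x_2 = (x_1 − 4)/11 = -7/17
  x_2 = -7/17;  a_2 = 8;  x_3 = (x_2 − 8)/11 = -13/17
  x_3 = -13/17;  a_3 = 7;  x_4 = (x_3 − 7)/11 = -12/17
  x_4 = -12/17;  a_4 = 9;  x_5 = (x_4 − 9)/11 = -15/17
  x_5 = -15/17;  a_5 = 3;  x_6 = (x_5 − 3)/11 = -6/17
Digits: (6, 4, 8, 7, 9, 3).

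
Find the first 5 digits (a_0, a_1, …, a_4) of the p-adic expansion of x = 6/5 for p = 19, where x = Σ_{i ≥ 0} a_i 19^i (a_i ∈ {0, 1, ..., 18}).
(a_0, …, a_4) = (5, 15, 3, 15, 3)

v_19(6/5) = 0 (numerator and denominator both coprime to 19), so x ∈ ℤ_19^×. Compute digits iteratively via a_i = x_i mod 19, x_{i+1} = (x_i − a_i)/19, with x_0 = x:
  x_0 = 6/5;  a_0 = 5;  x_1 = (x_0 − 5)/19 = -1/5
  x_1 = -1/5;  a_1 = 15;  x_2 = (x_1 − 15)/19 = -4/5
  x_2 = -4/5;  a_2 = 3;  x_3 = (x_2 − 3)/19 = -1/5
  x_3 = -1/5;  a_3 = 15;  x_4 = (x_3 − 15)/19 = -4/5
  x_4 = -4/5;  a_4 = 3;  x_5 = (x_4 − 3)/19 = -1/5
Digits: (5, 15, 3, 15, 3).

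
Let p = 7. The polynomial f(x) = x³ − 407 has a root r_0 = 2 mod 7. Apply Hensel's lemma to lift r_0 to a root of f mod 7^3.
r_2 = 72 (mod 343)

Hensel: r_{i+1} = r_i − f(r_i)/f′(r_i) mod 7^{i+2}, where f′(x) = 3x². Iterate:
  r_0 = 2 (mod 7)
  r_1 = 23 (mod 49)
  r_2 = 72 (mod 343)
Final: r = 72 with f(r) ≡ 0 mod 7^3.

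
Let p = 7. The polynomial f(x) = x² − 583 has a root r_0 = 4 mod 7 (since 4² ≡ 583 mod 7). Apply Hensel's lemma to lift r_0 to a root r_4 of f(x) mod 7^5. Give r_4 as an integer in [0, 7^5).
r_4 = 15369 (mod 16807)

Hensel's recurrence: r_{i+1} = r_i − f(r_i)·(f′(r_i))^{-1} mod 7^{i+2}, with f′(x) = 2x. Iterate:
  r_0 = 4 (mod 7)
  r_1 = 32 (mod 49)
  r_2 = 277 (mod 343)
  r_3 = 963 (mod 2401)
  r_4 = 15369 (mod 16807)
Final: r_4 = 15369, and one checks f(r_4) ≡ 0 mod 7^5.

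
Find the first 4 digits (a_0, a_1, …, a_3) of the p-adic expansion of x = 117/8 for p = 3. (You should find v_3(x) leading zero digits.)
(a_0, …, a_3) = (0, 0, 2, 1)

v_3(117/8) = 2, so a_0 = ... = a_1 = 0. Factor out: x = 3^2 · u with u = 13/8 a unit in ℤ_3. Expand u iteratively via a_{v+i} = u_i mod 3, u_{i+1} = (u_i − a_{v+i})/3:
  u_0 = 13/8;  a_2 = 2;  u_1 = (u_0 − 2)/3 = -1/8
  u_1 = -1/8;  a_3 = 1;  u_2 = (u_1 − 1)/3 = -3/8
Digits: (0, 0, 2, 1).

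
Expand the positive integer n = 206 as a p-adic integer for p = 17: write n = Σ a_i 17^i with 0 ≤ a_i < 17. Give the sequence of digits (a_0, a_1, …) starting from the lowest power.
(a_0, a_1, …) = (2, 12)

Repeated division by 17 gives the digits low-to-high: 206 = 2 + 12·17^1. Digit sequence: (2, 12).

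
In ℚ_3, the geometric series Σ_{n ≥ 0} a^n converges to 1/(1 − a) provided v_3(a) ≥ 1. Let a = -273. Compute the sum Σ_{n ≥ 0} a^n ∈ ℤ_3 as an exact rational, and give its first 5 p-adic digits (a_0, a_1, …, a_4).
Σ a^n = 1/(1 − a) = 1/274;  first 5 digits = (1, 2, 0, 1, 2)

v_3(a) = 1 ≥ 1, so the series converges in ℤ_3 to 1/(1 − a) = 1/(1 − (-273)) = 1/274. Expand this rational in ℤ_3: compute digits iteratively via d_i = x_i mod 3, x_{i+1} = (x_i − d_i)/3. The first 5 digits are (1, 2, 0, 1, 2).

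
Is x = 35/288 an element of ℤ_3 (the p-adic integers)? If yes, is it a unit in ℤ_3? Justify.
x ∉ ℤ_3 (v_3(x) = -2 < 0)

ℤ_3 = {x ∈ ℚ_3 : v_3(x) ≥ 0} and ℤ_3^× = {x ∈ ℤ_3 : v_3(x) = 0}. Here v_3(35/288) = v_3(num) − v_3(den) = -2; compare against these criteria.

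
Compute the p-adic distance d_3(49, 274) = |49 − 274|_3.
d_3(49, 274) = 1/9

Step 1 — x − y = 49 − 274 = -225. Step 2 — v_3(-225) = 2 (factor: -225 = −(3^2 · 25); the sign does not affect v_p). Step 3 — |x − y|_3 = 3^{-2} = 1/9.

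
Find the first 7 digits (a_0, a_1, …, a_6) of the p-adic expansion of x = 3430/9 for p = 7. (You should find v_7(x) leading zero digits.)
(a_0, …, a_6) = (0, 0, 0, 5, 1, 6, 3)

v_7(3430/9) = 3, so a_0 = ... = a_2 = 0. Factor out: x = 7^3 · u with u = 10/9 a unit in ℤ_7. Expand u iteratively via a_{v+i} = u_i mod 7, u_{i+1} = (u_i − a_{v+i})/7:
  u_0 = 10/9;  a_3 = 5;  u_1 = (u_0 − 5)/7 = -5/9
  u_1 = -5/9;  a_4 = 1;  u_2 = (u_1 − 1)/7 = -2/9
  u_2 = -2/9;  a_5 = 6;  u_3 = (u_2 − 6)/7 = -8/9
  u_3 = -8/9;  a_6 = 3;  u_4 = (u_3 − 3)/7 = -5/9
Digits: (0, 0, 0, 5, 1, 6, 3).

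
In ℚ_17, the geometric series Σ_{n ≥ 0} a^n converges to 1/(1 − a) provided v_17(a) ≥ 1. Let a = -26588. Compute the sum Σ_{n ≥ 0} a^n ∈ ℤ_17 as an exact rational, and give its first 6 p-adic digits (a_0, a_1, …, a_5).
Σ a^n = 1/(1 − a) = 1/26589;  first 6 digits = (1, 0, 10, 11, 14, 4)

v_17(a) = 2 ≥ 1, so the series converges in ℤ_17 to 1/(1 − a) = 1/(1 − (-26588)) = 1/26589. Expand this rational in ℤ_17: compute digits iteratively via d_i = x_i mod 17, x_{i+1} = (x_i − d_i)/17. The first 6 digits are (1, 0, 10, 11, 14, 4).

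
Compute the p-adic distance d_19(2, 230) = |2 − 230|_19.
d_19(2, 230) = 1/19

Step 1 — x − y = 2 − 230 = -228. Step 2 — v_19(-228) = 1 (factor: -228 = −(19^1 · 12); the sign does not affect v_p). Step 3 — |x − y|_19 = 19^{-1} = 1/19.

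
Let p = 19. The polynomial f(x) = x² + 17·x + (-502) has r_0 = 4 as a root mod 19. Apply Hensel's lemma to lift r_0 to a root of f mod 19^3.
r_2 = 4887 (mod 6859)

Hensel: r_{i+1} = r_i − f(r_i)·(f′(r_i))^{-1} mod 19^{i+2}, f′(x) = 2x + 17. Iterate:
  r_0 = 4 (mod 19)
  r_1 = 194 (mod 361)
  r_2 = 4887 (mod 6859)
Final: r = 4887 satisfies f(r) ≡ 0 mod 19^3.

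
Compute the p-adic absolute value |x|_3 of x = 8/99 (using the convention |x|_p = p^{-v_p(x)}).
|8/99|_3 = 9

Step 1 — compute v_3(x) by factoring powers of 3 out of the numerator and denominator: v_3(8/99) = -2. Step 2 — apply |x|_p = p^{-v_p(x)} = 3^{2} = 9.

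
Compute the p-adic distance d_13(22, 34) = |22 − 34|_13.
d_13(22, 34) = 1

Step 1 — x − y = 22 − 34 = -12. Step 2 — v_13(-12) = 0 (factor: -12 = −(13^0 · 12); the sign does not affect v_p). Step 3 — |x − y|_13 = 13^{0} = 1.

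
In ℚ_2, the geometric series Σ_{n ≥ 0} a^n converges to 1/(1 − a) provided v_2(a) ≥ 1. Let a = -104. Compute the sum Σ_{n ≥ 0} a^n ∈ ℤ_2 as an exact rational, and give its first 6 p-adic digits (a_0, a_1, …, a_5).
Σ a^n = 1/(1 − a) = 1/105;  first 6 digits = (1, 0, 0, 1, 1, 0)

v_2(a) = 3 ≥ 1, so the series converges in ℤ_2 to 1/(1 − a) = 1/(1 − (-104)) = 1/105. Expand this rational in ℤ_2: compute digits iteratively via d_i = x_i mod 2, x_{i+1} = (x_i − d_i)/2. The first 6 digits are (1, 0, 0, 1, 1, 0).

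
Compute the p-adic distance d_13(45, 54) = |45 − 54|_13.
d_13(45, 54) = 1

Step 1 — x − y = 45 − 54 = -9. Step 2 — v_13(-9) = 0 (factor: -9 = −(13^0 · 9); the sign does not affect v_p). Step 3 — |x − y|_13 = 13^{0} = 1.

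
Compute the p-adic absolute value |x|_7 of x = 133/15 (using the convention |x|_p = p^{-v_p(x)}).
|133/15|_7 = 1/7

Step 1 — compute v_7(x) by factoring powers of 7 out of the numerator and denominator: v_7(133/15) = 1. Step 2 — apply |x|_p = p^{-v_p(x)} = 7^{-1} = 1/7.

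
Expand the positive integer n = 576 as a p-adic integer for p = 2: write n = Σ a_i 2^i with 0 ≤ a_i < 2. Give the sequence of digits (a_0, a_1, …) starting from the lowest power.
(a_0, a_1, …) = (0, 0, 0, 0, 0, 0, 1, 0, 0, 1)

Repeated division by 2 gives the digits low-to-high: 576 = 1·2^6 + 1·2^9. Digit sequence: (0, 0, 0, 0, 0, 0, 1, 0, 0, 1).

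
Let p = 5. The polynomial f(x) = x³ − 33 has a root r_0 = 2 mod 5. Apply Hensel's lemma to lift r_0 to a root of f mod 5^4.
r_3 = 577 (mod 625)

Hensel: r_{i+1} = r_i − f(r_i)/f′(r_i) mod 5^{i+2}, where f′(x) = 3x². Iterate:
  r_0 = 2 (mod 5)
  r_1 = 2 (mod 25)
  r_2 = 77 (mod 125)
  r_3 = 577 (mod 625)
Final: r = 577 with f(r) ≡ 0 mod 5^4.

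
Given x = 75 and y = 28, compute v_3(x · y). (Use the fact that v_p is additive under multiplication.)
v_3(2100) = 1

v_p(x) = 1 (factor: 75 = 3^1 · 25); v_p(y) = 0 (factor: 28 = 3^0 · 28). Additivity: v_p(xy) = v_p(x) + v_p(y) = 1 + 0 = 1. (Direct check: xy = 2100 = 3^1 · (700).)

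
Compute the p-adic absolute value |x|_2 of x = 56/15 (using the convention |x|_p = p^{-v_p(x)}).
|56/15|_2 = 1/8

Step 1 — compute v_2(x) by factoring powers of 2 out of the numerator and denominator: v_2(56/15) = 3. Step 2 — apply |x|_p = p^{-v_p(x)} = 2^{-3} = 1/8.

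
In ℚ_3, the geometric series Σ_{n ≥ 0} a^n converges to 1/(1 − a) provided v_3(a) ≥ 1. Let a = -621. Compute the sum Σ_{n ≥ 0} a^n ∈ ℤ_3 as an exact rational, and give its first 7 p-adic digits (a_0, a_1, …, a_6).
Σ a^n = 1/(1 − a) = 1/622;  first 7 digits = (1, 0, 0, 1, 1, 0, 0)

v_3(a) = 3 ≥ 1, so the series converges in ℤ_3 to 1/(1 − a) = 1/(1 − (-621)) = 1/622. Expand this rational in ℤ_3: compute digits iteratively via d_i = x_i mod 3, x_{i+1} = (x_i − d_i)/3. The first 7 digits are (1, 0, 0, 1, 1, 0, 0).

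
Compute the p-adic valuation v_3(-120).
v_3(-120) = 1

v_3(n) is the largest exponent k such that 3^k divides n. Factor out: -120 = -3^1 · 40. (Sign doesn't affect v_p.) So v_3(-120) = 1.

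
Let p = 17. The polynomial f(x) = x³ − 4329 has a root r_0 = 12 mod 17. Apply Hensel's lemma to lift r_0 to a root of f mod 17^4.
r_3 = 81799 (mod 83521)

Hensel: r_{i+1} = r_i − f(r_i)/f′(r_i) mod 17^{i+2}, where f′(x) = 3x². Iterate:
  r_0 = 12 (mod 17)
  r_1 = 12 (mod 289)
  r_2 = 3191 (mod 4913)
  r_3 = 81799 (mod 83521)
Final: r = 81799 with f(r) ≡ 0 mod 17^4.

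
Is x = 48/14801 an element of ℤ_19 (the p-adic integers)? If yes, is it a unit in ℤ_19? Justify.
x ∉ ℤ_19 (v_19(x) = -2 < 0)

ℤ_19 = {x ∈ ℚ_19 : v_19(x) ≥ 0} and ℤ_19^× = {x ∈ ℤ_19 : v_19(x) = 0}. Here v_19(48/14801) = v_19(num) − v_19(den) = -2; compare against these criteria.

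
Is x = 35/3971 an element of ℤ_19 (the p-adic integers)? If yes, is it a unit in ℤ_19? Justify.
x ∉ ℤ_19 (v_19(x) = -2 < 0)

ℤ_19 = {x ∈ ℚ_19 : v_19(x) ≥ 0} and ℤ_19^× = {x ∈ ℤ_19 : v_19(x) = 0}. Here v_19(35/3971) = v_19(num) − v_19(den) = -2; compare against these criteria.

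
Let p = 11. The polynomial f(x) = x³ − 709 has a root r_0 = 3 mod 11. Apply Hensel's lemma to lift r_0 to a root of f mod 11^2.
r_1 = 91 (mod 121)

Hensel: r_{i+1} = r_i − f(r_i)/f′(r_i) mod 11^{i+2}, where f′(x) = 3x². Iterate:
  r_0 = 3 (mod 11)
  r_1 = 91 (mod 121)
Final: r = 91 with f(r) ≡ 0 mod 11^2.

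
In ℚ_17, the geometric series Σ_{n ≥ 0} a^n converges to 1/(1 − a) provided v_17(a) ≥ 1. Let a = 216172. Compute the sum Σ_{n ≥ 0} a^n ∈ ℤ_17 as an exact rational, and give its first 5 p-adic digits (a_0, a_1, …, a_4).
Σ a^n = 1/(1 − a) = -1/216171;  first 5 digits = (1, 0, 0, 10, 2)

v_17(a) = 3 ≥ 1, so the series converges in ℤ_17 to 1/(1 − a) = 1/(1 − 216172) = -1/216171. Expand this rational in ℤ_17: compute digits iteratively via d_i = x_i mod 17, x_{i+1} = (x_i − d_i)/17. The first 5 digits are (1, 0, 0, 10, 2).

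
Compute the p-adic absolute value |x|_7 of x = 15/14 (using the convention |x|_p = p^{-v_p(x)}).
|15/14|_7 = 7

Step 1 — compute v_7(x) by factoring powers of 7 out of the numerator and denominator: v_7(15/14) = -1. Step 2 — apply |x|_p = p^{-v_p(x)} = 7^{1} = 7.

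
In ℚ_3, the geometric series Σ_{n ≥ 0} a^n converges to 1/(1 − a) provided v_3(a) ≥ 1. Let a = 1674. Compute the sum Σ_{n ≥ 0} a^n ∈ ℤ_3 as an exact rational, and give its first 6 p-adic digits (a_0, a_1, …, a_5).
Σ a^n = 1/(1 − a) = -1/1673;  first 6 digits = (1, 0, 0, 2, 2, 0)

v_3(a) = 3 ≥ 1, so the series converges in ℤ_3 to 1/(1 − a) = 1/(1 − 1674) = -1/1673. Expand this rational in ℤ_3: compute digits iteratively via d_i = x_i mod 3, x_{i+1} = (x_i − d_i)/3. The first 6 digits are (1, 0, 0, 2, 2, 0).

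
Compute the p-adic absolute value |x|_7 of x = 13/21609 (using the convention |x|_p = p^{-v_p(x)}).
|13/21609|_7 = 2401

Step 1 — compute v_7(x) by factoring powers of 7 out of the numerator and denominator: v_7(13/21609) = -4. Step 2 — apply |x|_p = p^{-v_p(x)} = 7^{4} = 2401.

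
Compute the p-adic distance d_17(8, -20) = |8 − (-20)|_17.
d_17(8, -20) = 1

Step 1 — x − y = 8 − (-20) = 28. Step 2 — v_17(28) = 0 (factor: 28 = (17^0 · 28); the sign does not affect v_p). Step 3 — |x − y|_17 = 17^{0} = 1.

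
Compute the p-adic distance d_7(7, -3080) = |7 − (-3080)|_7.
d_7(7, -3080) = 1/343

Step 1 — x − y = 7 − (-3080) = 3087. Step 2 — v_7(3087) = 3 (factor: 3087 = (7^3 · 9); the sign does not affect v_p). Step 3 — |x − y|_7 = 7^{-3} = 1/343.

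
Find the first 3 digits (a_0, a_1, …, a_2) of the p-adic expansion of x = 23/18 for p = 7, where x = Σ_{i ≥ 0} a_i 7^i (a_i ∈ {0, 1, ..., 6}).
(a_0, …, a_2) = (4, 0, 5)

v_7(23/18) = 0 (numerator and denominator both coprime to 7), so x ∈ ℤ_7^×. Compute digits iteratively via a_i = x_i mod 7, x_{i+1} = (x_i − a_i)/7, with x_0 = x:
  x_0 = 23/18;  a_0 = 4;  x_1 = (x_0 − 4)/7 = -7/18
  x_1 = -7/18;  a_1 = 0;  x_2 = (x_1 − 0)/7 = -1/18
  x_2 = -1/18;  a_2 = 5;  x_3 = (x_2 − 5)/7 = -13/18
Digits: (4, 0, 5).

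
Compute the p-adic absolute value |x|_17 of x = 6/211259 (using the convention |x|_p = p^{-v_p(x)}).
|6/211259|_17 = 4913

Step 1 — compute v_17(x) by factoring powers of 17 out of the numerator and denominator: v_17(6/211259) = -3. Step 2 — apply |x|_p = p^{-v_p(x)} = 17^{3} = 4913.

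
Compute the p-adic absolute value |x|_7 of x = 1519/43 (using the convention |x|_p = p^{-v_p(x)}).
|1519/43|_7 = 1/49

Step 1 — compute v_7(x) by factoring powers of 7 out of the numerator and denominator: v_7(1519/43) = 2. Step 2 — apply |x|_p = p^{-v_p(x)} = 7^{-2} = 1/49.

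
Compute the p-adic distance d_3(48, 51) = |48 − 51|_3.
d_3(48, 51) = 1/3

Step 1 — x − y = 48 − 51 = -3. Step 2 — v_3(-3) = 1 (factor: -3 = −(3^1 · 1); the sign does not affect v_p). Step 3 — |x − y|_3 = 3^{-1} = 1/3.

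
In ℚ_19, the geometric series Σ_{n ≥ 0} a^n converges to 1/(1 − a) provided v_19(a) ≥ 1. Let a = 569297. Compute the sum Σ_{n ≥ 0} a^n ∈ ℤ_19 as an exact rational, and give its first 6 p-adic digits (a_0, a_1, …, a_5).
Σ a^n = 1/(1 − a) = -1/569296;  first 6 digits = (1, 0, 0, 7, 4, 0)

v_19(a) = 3 ≥ 1, so the series converges in ℤ_19 to 1/(1 − a) = 1/(1 − 569297) = -1/569296. Expand this rational in ℤ_19: compute digits iteratively via d_i = x_i mod 19, x_{i+1} = (x_i − d_i)/19. The first 6 digits are (1, 0, 0, 7, 4, 0).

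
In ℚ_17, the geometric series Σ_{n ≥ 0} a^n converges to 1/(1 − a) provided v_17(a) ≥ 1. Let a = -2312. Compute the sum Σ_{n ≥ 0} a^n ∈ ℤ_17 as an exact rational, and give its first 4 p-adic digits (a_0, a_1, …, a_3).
Σ a^n = 1/(1 − a) = 1/2313;  first 4 digits = (1, 0, 9, 16)

v_17(a) = 2 ≥ 1, so the series converges in ℤ_17 to 1/(1 − a) = 1/(1 − (-2312)) = 1/2313. Expand this rational in ℤ_17: compute digits iteratively via d_i = x_i mod 17, x_{i+1} = (x_i − d_i)/17. The first 4 digits are (1, 0, 9, 16).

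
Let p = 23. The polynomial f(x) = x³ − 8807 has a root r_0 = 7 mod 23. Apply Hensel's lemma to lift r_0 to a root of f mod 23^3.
r_2 = 6355 (mod 12167)

Hensel: r_{i+1} = r_i − f(r_i)/f′(r_i) mod 23^{i+2}, where f′(x) = 3x². Iterate:
  r_0 = 7 (mod 23)
  r_1 = 7 (mod 529)
  r_2 = 6355 (mod 12167)
Final: r = 6355 with f(r) ≡ 0 mod 23^3.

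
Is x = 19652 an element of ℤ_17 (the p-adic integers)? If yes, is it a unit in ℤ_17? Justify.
x ∈ ℤ_17 but not a unit; v_17(x) = 3 > 0

ℤ_17 = {x ∈ ℚ_17 : v_17(x) ≥ 0} and ℤ_17^× = {x ∈ ℤ_17 : v_17(x) = 0}. Here v_17(19652) = v_17(num) − v_17(den) = 3; compare against these criteria.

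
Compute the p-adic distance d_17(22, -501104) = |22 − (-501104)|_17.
d_17(22, -501104) = 1/83521

Step 1 — x − y = 22 − (-501104) = 501126. Step 2 — v_17(501126) = 4 (factor: 501126 = (17^4 · 6); the sign does not affect v_p). Step 3 — |x − y|_17 = 17^{-4} = 1/83521.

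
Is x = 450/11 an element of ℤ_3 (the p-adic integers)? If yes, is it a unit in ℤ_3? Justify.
x ∈ ℤ_3 but not a unit; v_3(x) = 2 > 0

ℤ_3 = {x ∈ ℚ_3 : v_3(x) ≥ 0} and ℤ_3^× = {x ∈ ℤ_3 : v_3(x) = 0}. Here v_3(450/11) = v_3(num) − v_3(den) = 2; compare against these criteria.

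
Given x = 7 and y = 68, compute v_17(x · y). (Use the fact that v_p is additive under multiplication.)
v_17(476) = 1

v_p(x) = 0 (factor: 7 = 17^0 · 7); v_p(y) = 1 (factor: 68 = 17^1 · 4). Additivity: v_p(xy) = v_p(x) + v_p(y) = 0 + 1 = 1. (Direct check: xy = 476 = 17^1 · (28).)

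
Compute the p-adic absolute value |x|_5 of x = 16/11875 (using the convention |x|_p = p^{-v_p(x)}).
|16/11875|_5 = 625

Step 1 — compute v_5(x) by factoring powers of 5 out of the numerator and denominator: v_5(16/11875) = -4. Step 2 — apply |x|_p = p^{-v_p(x)} = 5^{4} = 625.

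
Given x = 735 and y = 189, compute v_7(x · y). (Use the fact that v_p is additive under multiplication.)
v_7(138915) = 3

v_p(x) = 2 (factor: 735 = 7^2 · 15); v_p(y) = 1 (factor: 189 = 7^1 · 27). Additivity: v_p(xy) = v_p(x) + v_p(y) = 2 + 1 = 3. (Direct check: xy = 138915 = 7^3 · (405).)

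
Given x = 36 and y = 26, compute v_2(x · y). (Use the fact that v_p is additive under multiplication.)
v_2(936) = 3

v_p(x) = 2 (factor: 36 = 2^2 · 9); v_p(y) = 1 (factor: 26 = 2^1 · 13). Additivity: v_p(xy) = v_p(x) + v_p(y) = 2 + 1 = 3. (Direct check: xy = 936 = 2^3 · (117).)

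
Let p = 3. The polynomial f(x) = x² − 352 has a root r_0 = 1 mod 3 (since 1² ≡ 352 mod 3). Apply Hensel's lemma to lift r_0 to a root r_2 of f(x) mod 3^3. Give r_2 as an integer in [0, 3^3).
r_2 = 1 (mod 27)

Hensel's recurrence: r_{i+1} = r_i − f(r_i)·(f′(r_i))^{-1} mod 3^{i+2}, with f′(x) = 2x. Iterate:
  r_0 = 1 (mod 3)
  r_1 = 1 (mod 9)
  r_2 = 1 (mod 27)
Final: r_2 = 1, and one checks f(r_2) ≡ 0 mod 3^3.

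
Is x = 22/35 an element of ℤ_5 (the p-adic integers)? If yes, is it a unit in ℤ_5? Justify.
x ∉ ℤ_5 (v_5(x) = -1 < 0)

ℤ_5 = {x ∈ ℚ_5 : v_5(x) ≥ 0} and ℤ_5^× = {x ∈ ℤ_5 : v_5(x) = 0}. Here v_5(22/35) = v_5(num) − v_5(den) = -1; compare against these criteria.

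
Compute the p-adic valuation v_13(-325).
v_13(-325) = 1

v_13(n) is the largest exponent k such that 13^k divides n. Factor out: -325 = -13^1 · 25. (Sign doesn't affect v_p.) So v_13(-325) = 1.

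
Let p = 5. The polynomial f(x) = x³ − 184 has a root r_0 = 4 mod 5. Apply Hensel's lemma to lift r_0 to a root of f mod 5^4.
r_3 = 44 (mod 625)

Hensel: r_{i+1} = r_i − f(r_i)/f′(r_i) mod 5^{i+2}, where f′(x) = 3x². Iterate:
  r_0 = 4 (mod 5)
  r_1 = 19 (mod 25)
  r_2 = 44 (mod 125)
  r_3 = 44 (mod 625)
Final: r = 44 with f(r) ≡ 0 mod 5^4.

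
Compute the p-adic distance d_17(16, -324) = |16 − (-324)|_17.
d_17(16, -324) = 1/17

Step 1 — x − y = 16 − (-324) = 340. Step 2 — v_17(340) = 1 (factor: 340 = (17^1 · 20); the sign does not affect v_p). Step 3 — |x − y|_17 = 17^{-1} = 1/17.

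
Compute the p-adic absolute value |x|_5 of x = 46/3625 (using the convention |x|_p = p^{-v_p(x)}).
|46/3625|_5 = 125

Step 1 — compute v_5(x) by factoring powers of 5 out of the numerator and denominator: v_5(46/3625) = -3. Step 2 — apply |x|_p = p^{-v_p(x)} = 5^{3} = 125.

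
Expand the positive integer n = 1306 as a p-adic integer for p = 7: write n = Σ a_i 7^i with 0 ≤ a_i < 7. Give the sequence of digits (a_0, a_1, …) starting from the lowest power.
(a_0, a_1, …) = (4, 4, 5, 3)

Repeated division by 7 gives the digits low-to-high: 1306 = 4 + 4·7^1 + 5·7^2 + 3·7^3. Digit sequence: (4, 4, 5, 3).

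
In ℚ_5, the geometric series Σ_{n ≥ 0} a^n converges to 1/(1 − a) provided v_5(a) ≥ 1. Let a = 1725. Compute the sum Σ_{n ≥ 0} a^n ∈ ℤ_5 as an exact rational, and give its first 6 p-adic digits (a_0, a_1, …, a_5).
Σ a^n = 1/(1 − a) = -1/1724;  first 6 digits = (1, 0, 4, 3, 3, 2)

v_5(a) = 2 ≥ 1, so the series converges in ℤ_5 to 1/(1 − a) = 1/(1 − 1725) = -1/1724. Expand this rational in ℤ_5: compute digits iteratively via d_i = x_i mod 5, x_{i+1} = (x_i − d_i)/5. The first 6 digits are (1, 0, 4, 3, 3, 2).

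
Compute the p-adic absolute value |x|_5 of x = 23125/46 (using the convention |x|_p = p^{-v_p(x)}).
|23125/46|_5 = 1/625

Step 1 — compute v_5(x) by factoring powers of 5 out of the numerator and denominator: v_5(23125/46) = 4. Step 2 — apply |x|_p = p^{-v_p(x)} = 5^{-4} = 1/625.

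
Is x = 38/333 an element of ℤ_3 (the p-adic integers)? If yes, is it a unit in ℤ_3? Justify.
x ∉ ℤ_3 (v_3(x) = -2 < 0)

ℤ_3 = {x ∈ ℚ_3 : v_3(x) ≥ 0} and ℤ_3^× = {x ∈ ℤ_3 : v_3(x) = 0}. Here v_3(38/333) = v_3(num) − v_3(den) = -2; compare against these criteria.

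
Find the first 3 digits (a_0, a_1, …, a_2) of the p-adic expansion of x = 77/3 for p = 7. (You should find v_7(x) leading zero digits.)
(a_0, …, a_2) = (0, 6, 2)

v_7(77/3) = 1, so a_0 = ... = a_0 = 0. Factor out: x = 7^1 · u with u = 11/3 a unit in ℤ_7. Expand u iteratively via a_{v+i} = u_i mod 7, u_{i+1} = (u_i − a_{v+i})/7:
  u_0 = 11/3;  a_1 = 6;  u_1 = (u_0 − 6)/7 = -1/3
  u_1 = -1/3;  a_2 = 2;  u_2 = (u_1 − 2)/7 = -1/3
Digits: (0, 6, 2).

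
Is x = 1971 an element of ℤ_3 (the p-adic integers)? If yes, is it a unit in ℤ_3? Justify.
x ∈ ℤ_3 but not a unit; v_3(x) = 3 > 0

ℤ_3 = {x ∈ ℚ_3 : v_3(x) ≥ 0} and ℤ_3^× = {x ∈ ℤ_3 : v_3(x) = 0}. Here v_3(1971) = v_3(num) − v_3(den) = 3; compare against these criteria.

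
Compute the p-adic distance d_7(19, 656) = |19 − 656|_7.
d_7(19, 656) = 1/49

Step 1 — x − y = 19 − 656 = -637. Step 2 — v_7(-637) = 2 (factor: -637 = −(7^2 · 13); the sign does not affect v_p). Step 3 — |x − y|_7 = 7^{-2} = 1/49.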